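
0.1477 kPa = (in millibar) 1.477. Check: 1 kPa = 1000 Pa, so 0.1477 kPa = 0.1477 * 1000 = 147.7 Pa. 1 millibar = 100 Pa, so 147.7 Pa = 147.7 / 100 = 1.477 millibar.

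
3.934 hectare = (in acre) 9.721. Check: 1 hectare = 10000 m^2, so 3.934 hectare = 3.934 * 10000 = 39340 m^2. 1 acre = 4046.8564 m^2, so 39340 m^2 = 39340 / 4046.8564 = 9.7211257 acre ≈ 9.721 acre (4 s.f.).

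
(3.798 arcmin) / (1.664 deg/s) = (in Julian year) 1 arcmin = 0.00029088821 rad, so 3.798 arcmin = 3.798 * 0.00029088821 = 0.0011047934 rad. 1 deg/s = 0.017453293 rad/s, so 1.664 deg/s = 1.664 * 0.017453293 = 0.029042279 rad/s. Combine: 0.0011047934 rad / 0.029042279 rad/s = 0.038040865 s. 1 Julian year = 31557600 s, so 0.038040865 s = 0.038040865 / 31557600 = 1.2054423e-09 Julian year ≈ 1.205e-09 Julian year (4 s.f.). Final answer: 1.205e-09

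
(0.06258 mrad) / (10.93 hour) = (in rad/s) 1.59e-09. Check: 1 mrad = 0.001 rad, so 0.06258 mrad = 0.06258 * 0.001 = 6.258e-05 rad. 1 hour = 3600 s, so 10.93 hour = 10.93 * 3600 = 39348 s. Combine: 6.258e-05 rad / 39348 s = 1.5904239e-09 rad/s. Result: 1.5904239e-09 rad/s ≈ 1.59e-09 rad/s (4 s.f.).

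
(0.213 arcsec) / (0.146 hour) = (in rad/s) 1 arcsec = 4.8481368e-06 rad, so 0.213 arcsec = 0.213 * 4.8481368e-06 = 1.0326531e-06 rad. 1 hour = 3600 s, so 0.146 hour = 0.146 * 3600 = 525.6 s. Combine: 1.0326531e-06 rad / 525.6 s = 1.964713e-09 rad/s. Result: 1.964713e-09 rad/s ≈ 1.965e-09 rad/s (4 s.f.). Final answer: 1.965e-09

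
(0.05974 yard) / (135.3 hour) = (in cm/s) 1 yard = 0.9144 m, so 0.05974 yard = 0.05974 * 0.9144 = 0.054626256 m. 1 hour = 3600 s, so 135.3 hour = 135.3 * 3600 = 487080 s. Combine: 0.054626256 m / 487080 s = 1.1215048e-07 m/s. 1 cm/s = 0.01 m/s, so 1.1215048e-07 m/s = 1.1215048e-07 / 0.01 = 1.1215048e-05 cm/s ≈ 1.122e-05 cm/s (4 s.f.). Final answer: 1.122e-05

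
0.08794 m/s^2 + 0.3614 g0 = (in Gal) 363.2. Check: 0.08794 m/s^2 is already in m/s^2. 1 g0 = 9.80665 m/s^2, so 0.3614 g0 = 0.3614 * 9.80665 = 3.5441233 m/s^2. Sum: 0.08794 + 3.5441233 = 3.6320633 m/s^2. 1 Gal = 0.01 m/s^2, so 3.6320633 m/s^2 = 3.6320633 / 0.01 = 363.20633 Gal ≈ 363.2 Gal (4 s.f.).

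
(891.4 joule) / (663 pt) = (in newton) 891.4 joule = 891.4 J. 1 pt = 0.00035277778 m, so 663 pt = 663 * 0.00035277778 = 0.23389167 m. Combine: 891.4 J / 0.23389167 m = 3811.1661 N. 3811.1661 N = 3811.1661 newton ≈ 3811 newton (4 s.f.). Final answer: 3811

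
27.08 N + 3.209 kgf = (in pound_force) 27.08 N is already in N. 1 kgf = 9.80665 N, so 3.209 kgf = 3.209 * 9.80665 = 31.46954 N. Sum: 27.08 + 31.46954 = 58.54954 N. 1 pound_force = 4.4482216 N, so 58.54954 N = 58.54954 / 4.4482216 = 13.16246 pound_force ≈ 13.16 pound_force (4 s.f.). Final answer: 13.16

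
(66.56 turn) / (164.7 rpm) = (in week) 1 turn = 6.2831853 rad, so 66.56 turn = 66.56 * 6.2831853 = 418.20881 rad. 1 rpm = 0.10471976 rad/s, so 164.7 rpm = 164.7 * 0.10471976 = 17.247344 rad/s. Combine: 418.20881 rad / 17.247344 rad/s = 24.247723 s. 1 week = 604800 s, so 24.247723 s = 24.247723 / 604800 = 4.0092135e-05 week ≈ 4.009e-05 week (4 s.f.). Final answer: 4.009e-05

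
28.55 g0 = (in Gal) 2.8e+04. Check: 1 g0 = 9.80665 m/s^2, so 28.55 g0 = 28.55 * 9.80665 = 279.97986 m/s^2. 1 Gal = 0.01 m/s^2, so 279.97986 m/s^2 = 279.97986 / 0.01 = 27997.986 Gal ≈ 2.8e+04 Gal (4 s.f.).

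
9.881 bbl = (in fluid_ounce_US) 1 bbl = 0.15898729 m^3, so 9.881 bbl = 9.881 * 0.15898729 = 1.5709535 m^3. 1 fluid_ounce_US = 2.957353e-05 m^3, so 1.5709535 m^3 = 1.5709535 / 2.957353e-05 = 53120.256 fluid_ounce_US ≈ 5.312e+04 fluid_ounce_US (4 s.f.). Final answer: 5.312e+04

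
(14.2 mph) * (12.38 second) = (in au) 5.253e-10. Check: 1 mph = 0.44704 m/s, so 14.2 mph = 14.2 * 0.44704 = 6.347968 m/s. 12.38 second = 12.38 s. Combine: 6.347968 m/s * 12.38 s = 78.587844 m. 1 au = 1.4959787e+11 m, so 78.587844 m = 78.587844 / 1.4959787e+11 = 5.2532729e-10 au ≈ 5.253e-10 au (4 s.f.).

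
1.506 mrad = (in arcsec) 310.6. Check: 1 mrad = 0.001 rad, so 1.506 mrad = 1.506 * 0.001 = 0.001506 rad. 1 arcsec = 4.8481368e-06 rad, so 0.001506 rad = 0.001506 / 4.8481368e-06 = 310.6348 arcsec ≈ 310.6 arcsec (4 s.f.).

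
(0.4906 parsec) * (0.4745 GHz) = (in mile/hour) 1.607e+25. Check: 1 parsec = 3.0856776e+16 m, so 0.4906 parsec = 0.4906 * 3.0856776e+16 = 1.5138334e+16 m. 1 GHz = 1e+09 Hz, so 0.4745 GHz = 0.4745 * 1e+09 = 4.745e+08 Hz. Combine: 1.5138334e+16 m * 4.745e+08 Hz = 7.1831396e+24 m/s. 1 mile/hour = 0.44704 m/s, so 7.1831396e+24 m/s = 7.1831396e+24 / 0.44704 = 1.6068226e+25 mile/hour ≈ 1.607e+25 mile/hour (4 s.f.).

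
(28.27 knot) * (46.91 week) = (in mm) 1 knot = 0.51444444 m/s, so 28.27 knot = 28.27 * 0.51444444 = 14.543344 m/s. 1 week = 604800 s, so 46.91 week = 46.91 * 604800 = 28371168 s. Combine: 14.543344 m/s * 28371168 s = 4.1261167e+08 m. 1 mm = 0.001 m, so 4.1261167e+08 m = 4.1261167e+08 / 0.001 = 4.1261167e+11 mm ≈ 4.126e+11 mm (4 s.f.). Final answer: 4.126e+11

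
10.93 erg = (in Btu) 1 erg = 1e-07 J, so 10.93 erg = 10.93 * 1e-07 = 1.093e-06 J. 1 Btu = 1055.0559 J, so 1.093e-06 J = 1.093e-06 / 1055.0559 = 1.0359641e-09 Btu ≈ 1.036e-09 Btu (4 s.f.). Final answer: 1.036e-09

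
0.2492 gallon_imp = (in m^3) 1 gallon_imp = 0.00454609 m^3, so 0.2492 gallon_imp = 0.2492 * 0.00454609 = 0.0011328856 m^3. Result: 0.0011328856 m^3 ≈ 0.001133 m^3 (4 s.f.). Final answer: 0.001133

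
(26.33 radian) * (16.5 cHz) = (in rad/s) 26.33 radian = 26.33 rad. 1 cHz = 0.01 Hz, so 16.5 cHz = 16.5 * 0.01 = 0.165 Hz. Combine: 26.33 rad * 0.165 Hz = 4.34445 rad/s. Result: 4.34445 rad/s ≈ 4.344 rad/s (4 s.f.). Final answer: 4.344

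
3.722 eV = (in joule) 1 eV = 1.6021766e-19 J, so 3.722 eV = 3.722 * 1.6021766e-19 = 5.9633014e-19 J. 5.9633014e-19 J = 5.9633014e-19 joule ≈ 5.963e-19 joule (4 s.f.). Final answer: 5.963e-19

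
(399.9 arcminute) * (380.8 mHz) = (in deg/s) 2.538. Check: 1 arcminute = 0.00029088821 rad, so 399.9 arcminute = 399.9 * 0.00029088821 = 0.11632619 rad. 1 mHz = 0.001 Hz, so 380.8 mHz = 380.8 * 0.001 = 0.3808 Hz. Combine: 0.11632619 rad * 0.3808 Hz = 0.044297015 rad/s. 1 deg/s = 0.017453293 rad/s, so 0.044297015 rad/s = 0.044297015 / 0.017453293 = 2.538032 deg/s ≈ 2.538 deg/s (4 s.f.).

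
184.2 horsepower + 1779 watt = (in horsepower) 186.6. Check: 1 horsepower = 745.69987 W, so 184.2 horsepower = 184.2 * 745.69987 = 137357.92 W. 1779 watt = 1779 W. Sum: 137357.92 + 1779 = 139136.92 W. 1 horsepower = 745.69987 W, so 139136.92 W = 139136.92 / 745.69987 = 186.58568 horsepower ≈ 186.6 horsepower (4 s.f.).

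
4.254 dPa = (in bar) 1 dPa = 0.1 Pa, so 4.254 dPa = 4.254 * 0.1 = 0.4254 Pa. 1 bar = 100000 Pa, so 0.4254 Pa = 0.4254 / 100000 = 4.254e-06 bar. Final answer: 4.254e-06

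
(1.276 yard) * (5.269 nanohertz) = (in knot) 1 yard = 0.9144 m, so 1.276 yard = 1.276 * 0.9144 = 1.1667744 m. 1 nanohertz = 1e-09 Hz, so 5.269 nanohertz = 5.269 * 1e-09 = 5.269e-09 Hz. Combine: 1.1667744 m * 5.269e-09 Hz = 6.1477343e-09 m/s. 1 knot = 0.51444444 m/s, so 6.1477343e-09 m/s = 6.1477343e-09 / 0.51444444 = 1.1950239e-08 knot ≈ 1.195e-08 knot (4 s.f.). Final answer: 1.195e-08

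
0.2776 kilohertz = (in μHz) 1 kilohertz = 1000 Hz, so 0.2776 kilohertz = 0.2776 * 1000 = 277.6 Hz. 1 μHz = 1e-06 Hz, so 277.6 Hz = 277.6 / 1e-06 = 2.776e+08 μHz. Final answer: 2.776e+08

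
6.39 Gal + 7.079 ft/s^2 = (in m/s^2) 2.222. Check: 1 Gal = 0.01 m/s^2, so 6.39 Gal = 6.39 * 0.01 = 0.0639 m/s^2. 1 ft/s^2 = 0.3048 m/s^2, so 7.079 ft/s^2 = 7.079 * 0.3048 = 2.1576792 m/s^2. Sum: 0.0639 + 2.1576792 = 2.2215792 m/s^2. Result: 2.2215792 m/s^2 ≈ 2.222 m/s^2 (4 s.f.).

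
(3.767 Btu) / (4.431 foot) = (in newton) 2943. Check: 1 Btu = 1055.0559 J, so 3.767 Btu = 3.767 * 1055.0559 = 3974.3954 J. 1 foot = 0.3048 m, so 4.431 foot = 4.431 * 0.3048 = 1.3505688 m. Combine: 3974.3954 J / 1.3505688 m = 2942.7567 N. 2942.7567 N = 2942.7567 newton ≈ 2943 newton (4 s.f.).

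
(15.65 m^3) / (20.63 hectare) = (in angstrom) 7.586e+05. Check: 15.65 m^3 is already in m^3. 1 hectare = 10000 m^2, so 20.63 hectare = 20.63 * 10000 = 206300 m^2. Combine: 15.65 m^3 / 206300 m^2 = 7.5860397e-05 m. 1 angstrom = 1e-10 m, so 7.5860397e-05 m = 7.5860397e-05 / 1e-10 = 758603.97 angstrom ≈ 7.586e+05 angstrom (4 s.f.).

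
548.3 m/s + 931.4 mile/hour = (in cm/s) 548.3 m/s is already in m/s. 1 mile/hour = 0.44704 m/s, so 931.4 mile/hour = 931.4 * 0.44704 = 416.37306 m/s. Sum: 548.3 + 416.37306 = 964.67306 m/s. 1 cm/s = 0.01 m/s, so 964.67306 m/s = 964.67306 / 0.01 = 96467.306 cm/s ≈ 9.647e+04 cm/s (4 s.f.). Final answer: 9.647e+04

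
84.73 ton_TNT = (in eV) 2.213e+30. Check: 1 ton_TNT = 4.184e+09 J, so 84.73 ton_TNT = 84.73 * 4.184e+09 = 3.5451032e+11 J. 1 eV = 1.6021766e-19 J, so 3.5451032e+11 J = 3.5451032e+11 / 1.6021766e-19 = 2.2126794e+30 eV ≈ 2.213e+30 eV (4 s.f.).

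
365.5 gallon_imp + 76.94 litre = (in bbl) 1 gallon_imp = 0.00454609 m^3, so 365.5 gallon_imp = 365.5 * 0.00454609 = 1.6615959 m^3. 1 litre = 0.001 m^3, so 76.94 litre = 76.94 * 0.001 = 0.07694 m^3. Sum: 1.6615959 + 0.07694 = 1.7385359 m^3. 1 bbl = 0.15898729 m^3, so 1.7385359 m^3 = 1.7385359 / 0.15898729 = 10.935062 bbl ≈ 10.94 bbl (4 s.f.). Final answer: 10.94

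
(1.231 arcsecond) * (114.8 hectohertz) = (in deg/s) 3.926. Check: 1 arcsecond = 4.8481368e-06 rad, so 1.231 arcsecond = 1.231 * 4.8481368e-06 = 5.9680564e-06 rad. 1 hectohertz = 100 Hz, so 114.8 hectohertz = 114.8 * 100 = 11480 Hz. Combine: 5.9680564e-06 rad * 11480 Hz = 0.068513288 rad/s. 1 deg/s = 0.017453293 rad/s, so 0.068513288 rad/s = 0.068513288 / 0.017453293 = 3.9255222 deg/s ≈ 3.926 deg/s (4 s.f.).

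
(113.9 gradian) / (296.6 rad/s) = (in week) 1 gradian = 0.015707963 rad, so 113.9 gradian = 113.9 * 0.015707963 = 1.789137 rad. 296.6 rad/s is already in rad/s. Combine: 1.789137 rad / 296.6 rad/s = 0.0060321545 s. 1 week = 604800 s, so 0.0060321545 s = 0.0060321545 / 604800 = 9.9738004e-09 week ≈ 9.974e-09 week (4 s.f.). Final answer: 9.974e-09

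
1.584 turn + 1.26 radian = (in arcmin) 3.855e+04. Check: 1 turn = 6.2831853 rad, so 1.584 turn = 1.584 * 6.2831853 = 9.9525655 rad. 1.26 radian = 1.26 rad. Sum: 9.9525655 + 1.26 = 11.212566 rad. 1 arcmin = 0.00029088821 rad, so 11.212566 rad = 11.212566 / 0.00029088821 = 38545.961 arcmin ≈ 3.855e+04 arcmin (4 s.f.).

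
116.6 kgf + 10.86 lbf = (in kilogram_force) 121.5. Check: 1 kgf = 9.80665 N, so 116.6 kgf = 116.6 * 9.80665 = 1143.4554 N. 1 lbf = 4.4482216 N, so 10.86 lbf = 10.86 * 4.4482216 = 48.307687 N. Sum: 1143.4554 + 48.307687 = 1191.7631 N. 1 kilogram_force = 9.80665 N, so 1191.7631 N = 1191.7631 / 9.80665 = 121.52601 kilogram_force ≈ 121.5 kilogram_force (4 s.f.).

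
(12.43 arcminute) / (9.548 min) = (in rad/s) 6.312e-06. Check: 1 arcminute = 0.00029088821 rad, so 12.43 arcminute = 12.43 * 0.00029088821 = 0.0036157404 rad. 1 min = 60 s, so 9.548 min = 9.548 * 60 = 572.88 s. Combine: 0.0036157404 rad / 572.88 s = 6.3115145e-06 rad/s. Result: 6.3115145e-06 rad/s ≈ 6.312e-06 rad/s (4 s.f.).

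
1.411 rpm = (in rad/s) 0.1478. Check: 1 rpm = 0.10471976 rad/s, so 1.411 rpm = 1.411 * 0.10471976 = 0.14775957 rad/s. Result: 0.14775957 rad/s ≈ 0.1478 rad/s (4 s.f.).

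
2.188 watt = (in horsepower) 2.188 watt = 2.188 W. 1 horsepower = 745.69987 W, so 2.188 W = 2.188 / 745.69987 = 0.0029341563 horsepower ≈ 0.002934 horsepower (4 s.f.). Final answer: 0.002934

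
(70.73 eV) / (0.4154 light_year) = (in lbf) 1 eV = 1.6021766e-19 J, so 70.73 eV = 70.73 * 1.6021766e-19 = 1.1332195e-17 J. 1 light_year = 9.4607305e+15 m, so 0.4154 light_year = 0.4154 * 9.4607305e+15 = 3.9299874e+15 m. Combine: 1.1332195e-17 J / 3.9299874e+15 m = 2.8835195e-33 N. 1 lbf = 4.4482216 N, so 2.8835195e-33 N = 2.8835195e-33 / 4.4482216 = 6.4824097e-34 lbf ≈ 6.482e-34 lbf (4 s.f.). Final answer: 6.482e-34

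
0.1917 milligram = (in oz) 6.762e-06. Check: 1 milligram = 1e-06 kg, so 0.1917 milligram = 0.1917 * 1e-06 = 1.917e-07 kg. 1 oz = 0.028349523 kg, so 1.917e-07 kg = 1.917e-07 / 0.028349523 = 6.7620185e-06 oz ≈ 6.762e-06 oz (4 s.f.).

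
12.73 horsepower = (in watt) 1 horsepower = 745.69987 W, so 12.73 horsepower = 12.73 * 745.69987 = 9492.7594 W. 9492.7594 W = 9492.7594 watt ≈ 9493 watt (4 s.f.). Final answer: 9493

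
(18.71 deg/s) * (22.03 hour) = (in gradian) 1 deg/s = 0.017453293 rad/s, so 18.71 deg/s = 18.71 * 0.017453293 = 0.3265511 rad/s. 1 hour = 3600 s, so 22.03 hour = 22.03 * 3600 = 79308 s. Combine: 0.3265511 rad/s * 79308 s = 25898.115 rad. 1 gradian = 0.015707963 rad, so 25898.115 rad = 25898.115 / 0.015707963 = 1648725.2 gradian ≈ 1.649e+06 gradian (4 s.f.). Final answer: 1.649e+06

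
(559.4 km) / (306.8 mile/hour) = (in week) 0.006744. Check: 1 km = 1000 m, so 559.4 km = 559.4 * 1000 = 559400 m. 1 mile/hour = 0.44704 m/s, so 306.8 mile/hour = 306.8 * 0.44704 = 137.15187 m/s. Combine: 559400 m / 137.15187 m/s = 4078.6902 s. 1 week = 604800 s, so 4078.6902 s = 4078.6902 / 604800 = 0.0067438661 week ≈ 0.006744 week (4 s.f.).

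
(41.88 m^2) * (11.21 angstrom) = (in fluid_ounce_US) 0.001587. Check: 41.88 m^2 is already in m^2. 1 angstrom = 1e-10 m, so 11.21 angstrom = 11.21 * 1e-10 = 1.121e-09 m. Combine: 41.88 m^2 * 1.121e-09 m = 4.694748e-08 m^3. 1 fluid_ounce_US = 2.957353e-05 m^3, so 4.694748e-08 m^3 = 4.694748e-08 / 2.957353e-05 = 0.0015874832 fluid_ounce_US ≈ 0.001587 fluid_ounce_US (4 s.f.).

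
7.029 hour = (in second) 1 hour = 3600 s, so 7.029 hour = 7.029 * 3600 = 25304.4 s. 25304.4 s = 25304.4 second ≈ 2.53e+04 second (4 s.f.). Final answer: 2.53e+04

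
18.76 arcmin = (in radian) 1 arcmin = 0.00029088821 rad, so 18.76 arcmin = 18.76 * 0.00029088821 = 0.0054570628 rad. 0.0054570628 rad = 0.0054570628 radian ≈ 0.005457 radian (4 s.f.). Final answer: 0.005457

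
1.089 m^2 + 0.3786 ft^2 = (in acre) 0.0002778. Check: 1.089 m^2 is already in m^2. 1 ft^2 = 0.09290304 m^2, so 0.3786 ft^2 = 0.3786 * 0.09290304 = 0.035173091 m^2. Sum: 1.089 + 0.035173091 = 1.1241731 m^2. 1 acre = 4046.8564 m^2, so 1.1241731 m^2 = 1.1241731 / 4046.8564 = 0.00027778922 acre ≈ 0.0002778 acre (4 s.f.).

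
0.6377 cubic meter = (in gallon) 168.5. Check: 0.6377 cubic meter = 0.6377 m^3. 1 gallon = 0.0037854118 m^3, so 0.6377 m^3 = 0.6377 / 0.0037854118 = 168.46252 gallon ≈ 168.5 gallon (4 s.f.).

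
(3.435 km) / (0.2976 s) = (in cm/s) 1 km = 1000 m, so 3.435 km = 3.435 * 1000 = 3435 m. 0.2976 s is already in s. Combine: 3435 m / 0.2976 s = 11542.339 m/s. 1 cm/s = 0.01 m/s, so 11542.339 m/s = 11542.339 / 0.01 = 1154233.9 cm/s ≈ 1.154e+06 cm/s (4 s.f.). Final answer: 1.154e+06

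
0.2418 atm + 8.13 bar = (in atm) 1 atm = 101325 Pa, so 0.2418 atm = 0.2418 * 101325 = 24500.385 Pa. 1 bar = 100000 Pa, so 8.13 bar = 8.13 * 100000 = 813000 Pa. Sum: 24500.385 + 813000 = 837500.39 Pa. 1 atm = 101325 Pa, so 837500.39 Pa = 837500.39 / 101325 = 8.2654862 atm ≈ 8.265 atm (4 s.f.). Final answer: 8.265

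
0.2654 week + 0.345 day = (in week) 1 week = 604800 s, so 0.2654 week = 0.2654 * 604800 = 160513.92 s. 1 day = 86400 s, so 0.345 day = 0.345 * 86400 = 29808 s. Sum: 160513.92 + 29808 = 190321.92 s. 1 week = 604800 s, so 190321.92 s = 190321.92 / 604800 = 0.31468571 week ≈ 0.3147 week (4 s.f.). Final answer: 0.3147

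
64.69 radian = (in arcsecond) 64.69 radian = 64.69 rad. 1 arcsecond = 4.8481368e-06 rad, so 64.69 rad = 64.69 / 4.8481368e-06 = 13343270 arcsecond ≈ 1.334e+07 arcsecond (4 s.f.). Final answer: 1.334e+07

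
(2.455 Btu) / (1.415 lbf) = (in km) 0.4115. Check: 1 Btu = 1055.0559 J, so 2.455 Btu = 2.455 * 1055.0559 = 2590.1621 J. 1 lbf = 4.4482216 N, so 1.415 lbf = 1.415 * 4.4482216 = 6.2942336 N. Combine: 2590.1621 J / 6.2942336 N = 411.5135 m. 1 km = 1000 m, so 411.5135 m = 411.5135 / 1000 = 0.4115135 km ≈ 0.4115 km (4 s.f.).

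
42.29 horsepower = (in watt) 3.154e+04. Check: 1 horsepower = 745.69987 W, so 42.29 horsepower = 42.29 * 745.69987 = 31535.648 W. 31535.648 W = 31535.648 watt ≈ 3.154e+04 watt (4 s.f.).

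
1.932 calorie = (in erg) 1 calorie = 4.184 J, so 1.932 calorie = 1.932 * 4.184 = 8.083488 J. 1 erg = 1e-07 J, so 8.083488 J = 8.083488 / 1e-07 = 80834880 erg ≈ 8.083e+07 erg (4 s.f.). Final answer: 8.083e+07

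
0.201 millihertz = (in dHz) 0.00201. Check: 1 millihertz = 0.001 Hz, so 0.201 millihertz = 0.201 * 0.001 = 0.000201 Hz. 1 dHz = 0.1 Hz, so 0.000201 Hz = 0.000201 / 0.1 = 0.00201 dHz.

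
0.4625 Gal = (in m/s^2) 0.004625. Check: 1 Gal = 0.01 m/s^2, so 0.4625 Gal = 0.4625 * 0.01 = 0.004625 m/s^2. Result: 0.004625 m/s^2.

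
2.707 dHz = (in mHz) 1 dHz = 0.1 Hz, so 2.707 dHz = 2.707 * 0.1 = 0.2707 Hz. 1 mHz = 0.001 Hz, so 0.2707 Hz = 0.2707 / 0.001 = 270.7 mHz. Final answer: 270.7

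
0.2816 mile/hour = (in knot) 1 mile/hour = 0.44704 m/s, so 0.2816 mile/hour = 0.2816 * 0.44704 = 0.12588646 m/s. 1 knot = 0.51444444 m/s, so 0.12588646 m/s = 0.12588646 / 0.51444444 = 0.24470371 knot ≈ 0.2447 knot (4 s.f.). Final answer: 0.2447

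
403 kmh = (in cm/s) 1.119e+04. Check: 1 kmh = 0.27777778 m/s, so 403 kmh = 403 * 0.27777778 = 111.94444 m/s. 1 cm/s = 0.01 m/s, so 111.94444 m/s = 111.94444 / 0.01 = 11194.444 cm/s ≈ 1.119e+04 cm/s (4 s.f.).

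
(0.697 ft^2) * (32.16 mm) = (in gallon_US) 0.5501. Check: 1 ft^2 = 0.09290304 m^2, so 0.697 ft^2 = 0.697 * 0.09290304 = 0.064753419 m^2. 1 mm = 0.001 m, so 32.16 mm = 32.16 * 0.001 = 0.03216 m. Combine: 0.064753419 m^2 * 0.03216 m = 0.00208247 m^3. 1 gallon_US = 0.0037854118 m^3, so 0.00208247 m^3 = 0.00208247 / 0.0037854118 = 0.55013036 gallon_US ≈ 0.5501 gallon_US (4 s.f.).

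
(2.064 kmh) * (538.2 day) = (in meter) 1 kmh = 0.27777778 m/s, so 2.064 kmh = 2.064 * 0.27777778 = 0.57333333 m/s. 1 day = 86400 s, so 538.2 day = 538.2 * 86400 = 46500480 s. Combine: 0.57333333 m/s * 46500480 s = 26660275 m. 26660275 m = 26660275 meter ≈ 2.666e+07 meter (4 s.f.). Final answer: 2.666e+07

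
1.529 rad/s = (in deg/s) 87.61. Check: 1 deg/s = 0.017453293 rad/s, so 1.529 rad/s = 1.529 / 0.017453293 = 87.605247 deg/s ≈ 87.61 deg/s (4 s.f.).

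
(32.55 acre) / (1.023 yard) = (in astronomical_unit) 9.413e-07. Check: 1 acre = 4046.8564 m^2, so 32.55 acre = 32.55 * 4046.8564 = 131725.18 m^2. 1 yard = 0.9144 m, so 1.023 yard = 1.023 * 0.9144 = 0.9354312 m. Combine: 131725.18 m^2 / 0.9354312 m = 140817.6 m. 1 astronomical_unit = 1.4959787e+11 m, so 140817.6 m = 140817.6 / 1.4959787e+11 = 9.4130752e-07 astronomical_unit ≈ 9.413e-07 astronomical_unit (4 s.f.).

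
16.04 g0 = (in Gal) 1 g0 = 9.80665 m/s^2, so 16.04 g0 = 16.04 * 9.80665 = 157.29867 m/s^2. 1 Gal = 0.01 m/s^2, so 157.29867 m/s^2 = 157.29867 / 0.01 = 15729.867 Gal ≈ 1.573e+04 Gal (4 s.f.). Final answer: 1.573e+04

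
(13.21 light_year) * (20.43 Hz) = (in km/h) 1 light_year = 9.4607305e+15 m, so 13.21 light_year = 13.21 * 9.4607305e+15 = 1.2497625e+17 m. 20.43 Hz is already in Hz. Combine: 1.2497625e+17 m * 20.43 Hz = 2.5532648e+18 m/s. 1 km/h = 0.27777778 m/s, so 2.5532648e+18 m/s = 2.5532648e+18 / 0.27777778 = 9.1917532e+18 km/h ≈ 9.192e+18 km/h (4 s.f.). Final answer: 9.192e+18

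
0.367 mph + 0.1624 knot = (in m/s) 0.2476. Check: 1 mph = 0.44704 m/s, so 0.367 mph = 0.367 * 0.44704 = 0.16406368 m/s. 1 knot = 0.51444444 m/s, so 0.1624 knot = 0.1624 * 0.51444444 = 0.083545778 m/s. Sum: 0.16406368 + 0.083545778 = 0.24760946 m/s. Result: 0.24760946 m/s ≈ 0.2476 m/s (4 s.f.).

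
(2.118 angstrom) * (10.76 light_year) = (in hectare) 2156. Check: 1 angstrom = 1e-10 m, so 2.118 angstrom = 2.118 * 1e-10 = 2.118e-10 m. 1 light_year = 9.4607305e+15 m, so 10.76 light_year = 10.76 * 9.4607305e+15 = 1.0179746e+17 m. Combine: 2.118e-10 m * 1.0179746e+17 m = 21560702 m^2. 1 hectare = 10000 m^2, so 21560702 m^2 = 21560702 / 10000 = 2156.0702 hectare ≈ 2156 hectare (4 s.f.).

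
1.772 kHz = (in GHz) 1.772e-06. Check: 1 kHz = 1000 Hz, so 1.772 kHz = 1.772 * 1000 = 1772 Hz. 1 GHz = 1e+09 Hz, so 1772 Hz = 1772 / 1e+09 = 1.772e-06 GHz.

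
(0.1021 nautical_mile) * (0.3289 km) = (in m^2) 1 nautical_mile = 1852 m, so 0.1021 nautical_mile = 0.1021 * 1852 = 189.0892 m. 1 km = 1000 m, so 0.3289 km = 0.3289 * 1000 = 328.9 m. Combine: 189.0892 m * 328.9 m = 62191.438 m^2. Result: 62191.438 m^2 ≈ 6.219e+04 m^2 (4 s.f.). Final answer: 6.219e+04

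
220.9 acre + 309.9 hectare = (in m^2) 1 acre = 4046.8564 m^2, so 220.9 acre = 220.9 * 4046.8564 = 893950.58 m^2. 1 hectare = 10000 m^2, so 309.9 hectare = 309.9 * 10000 = 3099000 m^2. Sum: 893950.58 + 3099000 = 3992950.6 m^2. Result: 3992950.6 m^2 ≈ 3.993e+06 m^2 (4 s.f.). Final answer: 3.993e+06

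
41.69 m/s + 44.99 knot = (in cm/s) 41.69 m/s is already in m/s. 1 knot = 0.51444444 m/s, so 44.99 knot = 44.99 * 0.51444444 = 23.144856 m/s. Sum: 41.69 + 23.144856 = 64.834856 m/s. 1 cm/s = 0.01 m/s, so 64.834856 m/s = 64.834856 / 0.01 = 6483.4856 cm/s ≈ 6483 cm/s (4 s.f.). Final answer: 6483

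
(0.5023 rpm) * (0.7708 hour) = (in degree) 8363. Check: 1 rpm = 0.10471976 rad/s, so 0.5023 rpm = 0.5023 * 0.10471976 = 0.052600733 rad/s. 1 hour = 3600 s, so 0.7708 hour = 0.7708 * 3600 = 2774.88 s. Combine: 0.052600733 rad/s * 2774.88 s = 145.96072 rad. 1 degree = 0.017453293 rad, so 145.96072 rad = 145.96072 / 0.017453293 = 8362.9333 degree ≈ 8363 degree (4 s.f.).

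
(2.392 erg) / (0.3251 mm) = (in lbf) 1 erg = 1e-07 J, so 2.392 erg = 2.392 * 1e-07 = 2.392e-07 J. 1 mm = 0.001 m, so 0.3251 mm = 0.3251 * 0.001 = 0.0003251 m. Combine: 2.392e-07 J / 0.0003251 m = 0.00073577361 N. 1 lbf = 4.4482216 N, so 0.00073577361 N = 0.00073577361 / 4.4482216 = 0.00016540849 lbf ≈ 0.0001654 lbf (4 s.f.). Final answer: 0.0001654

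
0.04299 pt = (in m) 1.517e-05. Check: 1 pt = 0.00035277778 m, so 0.04299 pt = 0.04299 * 0.00035277778 = 1.5165917e-05 m. Result: 1.5165917e-05 m ≈ 1.517e-05 m (4 s.f.).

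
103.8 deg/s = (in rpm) 1 deg/s = 0.017453293 rad/s, so 103.8 deg/s = 103.8 * 0.017453293 = 1.8116518 rad/s. 1 rpm = 0.10471976 rad/s, so 1.8116518 rad/s = 1.8116518 / 0.10471976 = 17.3 rpm. Final answer: 17.3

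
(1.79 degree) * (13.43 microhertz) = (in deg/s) 2.404e-05. Check: 1 degree = 0.017453293 rad, so 1.79 degree = 1.79 * 0.017453293 = 0.031241394 rad. 1 microhertz = 1e-06 Hz, so 13.43 microhertz = 13.43 * 1e-06 = 1.343e-05 Hz. Combine: 0.031241394 rad * 1.343e-05 Hz = 4.1957192e-07 rad/s. 1 deg/s = 0.017453293 rad/s, so 4.1957192e-07 rad/s = 4.1957192e-07 / 0.017453293 = 2.40397e-05 deg/s ≈ 2.404e-05 deg/s (4 s.f.).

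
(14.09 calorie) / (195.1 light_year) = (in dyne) 1 calorie = 4.184 J, so 14.09 calorie = 14.09 * 4.184 = 58.95256 J. 1 light_year = 9.4607305e+15 m, so 195.1 light_year = 195.1 * 9.4607305e+15 = 1.8457885e+18 m. Combine: 58.95256 J / 1.8457885e+18 m = 3.1938957e-17 N. 1 dyne = 1e-05 N, so 3.1938957e-17 N = 3.1938957e-17 / 1e-05 = 3.1938957e-12 dyne ≈ 3.194e-12 dyne (4 s.f.). Final answer: 3.194e-12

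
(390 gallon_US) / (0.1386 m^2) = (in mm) 1 gallon_US = 0.0037854118 m^3, so 390 gallon_US = 390 * 0.0037854118 = 1.4763106 m^3. 0.1386 m^2 is already in m^2. Combine: 1.4763106 m^3 / 0.1386 m^2 = 10.651592 m. 1 mm = 0.001 m, so 10.651592 m = 10.651592 / 0.001 = 10651.592 mm ≈ 1.065e+04 mm (4 s.f.). Final answer: 1.065e+04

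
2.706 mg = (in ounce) 9.545e-05. Check: 1 mg = 1e-06 kg, so 2.706 mg = 2.706 * 1e-06 = 2.706e-06 kg. 1 ounce = 0.028349523 kg, so 2.706e-06 kg = 2.706e-06 / 0.028349523 = 9.5451341e-05 ounce ≈ 9.545e-05 ounce (4 s.f.).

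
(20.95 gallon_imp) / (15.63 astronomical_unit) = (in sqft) 1 gallon_imp = 0.00454609 m^3, so 20.95 gallon_imp = 20.95 * 0.00454609 = 0.095240586 m^3. 1 astronomical_unit = 1.4959787e+11 m, so 15.63 astronomical_unit = 15.63 * 1.4959787e+11 = 2.3382147e+12 m. Combine: 0.095240586 m^3 / 2.3382147e+12 m = 4.0732181e-14 m^2. 1 sqft = 0.09290304 m^2, so 4.0732181e-14 m^2 = 4.0732181e-14 / 0.09290304 = 4.3843755e-13 sqft ≈ 4.384e-13 sqft (4 s.f.). Final answer: 4.384e-13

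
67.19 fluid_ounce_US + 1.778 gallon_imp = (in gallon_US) 1 fluid_ounce_US = 2.957353e-05 m^3, so 67.19 fluid_ounce_US = 67.19 * 2.957353e-05 = 0.0019870455 m^3. 1 gallon_imp = 0.00454609 m^3, so 1.778 gallon_imp = 1.778 * 0.00454609 = 0.008082948 m^3. Sum: 0.0019870455 + 0.008082948 = 0.010069993 m^3. 1 gallon_US = 0.0037854118 m^3, so 0.010069993 m^3 = 0.010069993 / 0.0037854118 = 2.6602108 gallon_US ≈ 2.66 gallon_US (4 s.f.). Final answer: 2.66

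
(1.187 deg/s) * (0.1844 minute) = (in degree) 13.13. Check: 1 deg/s = 0.017453293 rad/s, so 1.187 deg/s = 1.187 * 0.017453293 = 0.020717058 rad/s. 1 minute = 60 s, so 0.1844 minute = 0.1844 * 60 = 11.064 s. Combine: 0.020717058 rad/s * 11.064 s = 0.22921353 rad. 1 degree = 0.017453293 rad, so 0.22921353 rad = 0.22921353 / 0.017453293 = 13.132968 degree ≈ 13.13 degree (4 s.f.).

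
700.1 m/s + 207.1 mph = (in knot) 1541. Check: 700.1 m/s is already in m/s. 1 mph = 0.44704 m/s, so 207.1 mph = 207.1 * 0.44704 = 92.581984 m/s. Sum: 700.1 + 92.581984 = 792.68198 m/s. 1 knot = 0.51444444 m/s, so 792.68198 m/s = 792.68198 / 0.51444444 = 1540.8505 knot ≈ 1541 knot (4 s.f.).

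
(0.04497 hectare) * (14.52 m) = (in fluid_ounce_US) 1 hectare = 10000 m^2, so 0.04497 hectare = 0.04497 * 10000 = 449.7 m^2. 14.52 m is already in m. Combine: 449.7 m^2 * 14.52 m = 6529.644 m^3. 1 fluid_ounce_US = 2.957353e-05 m^3, so 6529.644 m^3 = 6529.644 / 2.957353e-05 = 2.2079353e+08 fluid_ounce_US ≈ 2.208e+08 fluid_ounce_US (4 s.f.). Final answer: 2.208e+08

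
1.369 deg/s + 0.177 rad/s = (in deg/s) 1 deg/s = 0.017453293 rad/s, so 1.369 deg/s = 1.369 * 0.017453293 = 0.023893557 rad/s. 0.177 rad/s is already in rad/s. Sum: 0.023893557 + 0.177 = 0.20089356 rad/s. 1 deg/s = 0.017453293 rad/s, so 0.20089356 rad/s = 0.20089356 / 0.017453293 = 11.510353 deg/s ≈ 11.51 deg/s (4 s.f.). Final answer: 11.51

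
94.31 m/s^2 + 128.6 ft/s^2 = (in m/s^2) 133.5. Check: 94.31 m/s^2 is already in m/s^2. 1 ft/s^2 = 0.3048 m/s^2, so 128.6 ft/s^2 = 128.6 * 0.3048 = 39.19728 m/s^2. Sum: 94.31 + 39.19728 = 133.50728 m/s^2. Result: 133.50728 m/s^2 ≈ 133.5 m/s^2 (4 s.f.).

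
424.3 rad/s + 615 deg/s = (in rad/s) 435. Check: 424.3 rad/s is already in rad/s. 1 deg/s = 0.017453293 rad/s, so 615 deg/s = 615 * 0.017453293 = 10.733775 rad/s. Sum: 424.3 + 10.733775 = 435.03377 rad/s. Result: 435.03377 rad/s ≈ 435 rad/s (4 s.f.).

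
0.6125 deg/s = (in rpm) 0.1021. Check: 1 deg/s = 0.017453293 rad/s, so 0.6125 deg/s = 0.6125 * 0.017453293 = 0.010690142 rad/s. 1 rpm = 0.10471976 rad/s, so 0.010690142 rad/s = 0.010690142 / 0.10471976 = 0.10208333 rpm ≈ 0.1021 rpm (4 s.f.).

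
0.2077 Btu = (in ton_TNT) 5.237e-08. Check: 1 Btu = 1055.0559 J, so 0.2077 Btu = 0.2077 * 1055.0559 = 219.1351 J. 1 ton_TNT = 4.184e+09 J, so 219.1351 J = 219.1351 / 4.184e+09 = 5.2374546e-08 ton_TNT ≈ 5.237e-08 ton_TNT (4 s.f.).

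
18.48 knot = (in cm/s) 950.7. Check: 1 knot = 0.51444444 m/s, so 18.48 knot = 18.48 * 0.51444444 = 9.5069333 m/s. 1 cm/s = 0.01 m/s, so 9.5069333 m/s = 9.5069333 / 0.01 = 950.69333 cm/s ≈ 950.7 cm/s (4 s.f.).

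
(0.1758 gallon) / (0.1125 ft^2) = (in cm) 6.367. Check: 1 gallon = 0.0037854118 m^3, so 0.1758 gallon = 0.1758 * 0.0037854118 = 0.00066547539 m^3. 1 ft^2 = 0.09290304 m^2, so 0.1125 ft^2 = 0.1125 * 0.09290304 = 0.010451592 m^2. Combine: 0.00066547539 m^3 / 0.010451592 m^2 = 0.063672156 m. 1 cm = 0.01 m, so 0.063672156 m = 0.063672156 / 0.01 = 6.3672156 cm ≈ 6.367 cm (4 s.f.).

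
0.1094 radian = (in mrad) 109.4. Check: 0.1094 radian = 0.1094 rad. 1 mrad = 0.001 rad, so 0.1094 rad = 0.1094 / 0.001 = 109.4 mrad.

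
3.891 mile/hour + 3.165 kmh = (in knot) 5.09. Check: 1 mile/hour = 0.44704 m/s, so 3.891 mile/hour = 3.891 * 0.44704 = 1.7394326 m/s. 1 kmh = 0.27777778 m/s, so 3.165 kmh = 3.165 * 0.27777778 = 0.87916667 m/s. Sum: 1.7394326 + 0.87916667 = 2.6185993 m/s. 1 knot = 0.51444444 m/s, so 2.6185993 m/s = 2.6185993 / 0.51444444 = 5.0901498 knot ≈ 5.09 knot (4 s.f.).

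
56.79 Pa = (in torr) 0.426. Check: 1 torr = 133.32237 Pa, so 56.79 Pa = 56.79 / 133.32237 = 0.42596003 torr ≈ 0.426 torr (4 s.f.).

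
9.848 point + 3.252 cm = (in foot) 0.1181. Check: 1 point = 0.00035277778 m, so 9.848 point = 9.848 * 0.00035277778 = 0.0034741556 m. 1 cm = 0.01 m, so 3.252 cm = 3.252 * 0.01 = 0.03252 m. Sum: 0.0034741556 + 0.03252 = 0.035994156 m. 1 foot = 0.3048 m, so 0.035994156 m = 0.035994156 / 0.3048 = 0.11809106 foot ≈ 0.1181 foot (4 s.f.).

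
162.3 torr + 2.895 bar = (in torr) 1 torr = 133.32237 Pa, so 162.3 torr = 162.3 * 133.32237 = 21638.22 Pa. 1 bar = 100000 Pa, so 2.895 bar = 2.895 * 100000 = 289500 Pa. Sum: 21638.22 + 289500 = 311138.22 Pa. 1 torr = 133.32237 Pa, so 311138.22 Pa = 311138.22 / 133.32237 = 2333.7286 torr ≈ 2334 torr (4 s.f.). Final answer: 2334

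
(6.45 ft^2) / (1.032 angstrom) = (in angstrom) 1 ft^2 = 0.09290304 m^2, so 6.45 ft^2 = 6.45 * 0.09290304 = 0.59922461 m^2. 1 angstrom = 1e-10 m, so 1.032 angstrom = 1.032 * 1e-10 = 1.032e-10 m. Combine: 0.59922461 m^2 / 1.032e-10 m = 5.80644e+09 m. 1 angstrom = 1e-10 m, so 5.80644e+09 m = 5.80644e+09 / 1e-10 = 5.80644e+19 angstrom ≈ 5.806e+19 angstrom (4 s.f.). Final answer: 5.806e+19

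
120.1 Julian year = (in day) 1 Julian year = 31557600 s, so 120.1 Julian year = 120.1 * 31557600 = 3.7900678e+09 s. 1 day = 86400 s, so 3.7900678e+09 s = 3.7900678e+09 / 86400 = 43866.525 day ≈ 4.387e+04 day (4 s.f.). Final answer: 4.387e+04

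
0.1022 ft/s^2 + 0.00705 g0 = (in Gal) 10.03. Check: 1 ft/s^2 = 0.3048 m/s^2, so 0.1022 ft/s^2 = 0.1022 * 0.3048 = 0.03115056 m/s^2. 1 g0 = 9.80665 m/s^2, so 0.00705 g0 = 0.00705 * 9.80665 = 0.069136882 m/s^2. Sum: 0.03115056 + 0.069136882 = 0.10028744 m/s^2. 1 Gal = 0.01 m/s^2, so 0.10028744 m/s^2 = 0.10028744 / 0.01 = 10.028744 Gal ≈ 10.03 Gal (4 s.f.).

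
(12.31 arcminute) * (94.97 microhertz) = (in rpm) 3.247e-06. Check: 1 arcminute = 0.00029088821 rad, so 12.31 arcminute = 12.31 * 0.00029088821 = 0.0035808338 rad. 1 microhertz = 1e-06 Hz, so 94.97 microhertz = 94.97 * 1e-06 = 9.497e-05 Hz. Combine: 0.0035808338 rad * 9.497e-05 Hz = 3.4007179e-07 rad/s. 1 rpm = 0.10471976 rad/s, so 3.4007179e-07 rad/s = 3.4007179e-07 / 0.10471976 = 3.2474464e-06 rpm ≈ 3.247e-06 rpm (4 s.f.).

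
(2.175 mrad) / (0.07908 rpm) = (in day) 3.04e-06. Check: 1 mrad = 0.001 rad, so 2.175 mrad = 2.175 * 0.001 = 0.002175 rad. 1 rpm = 0.10471976 rad/s, so 0.07908 rpm = 0.07908 * 0.10471976 = 0.0082812382 rad/s. Combine: 0.002175 rad / 0.0082812382 rad/s = 0.26264188 s. 1 day = 86400 s, so 0.26264188 s = 0.26264188 / 86400 = 3.0398366e-06 day ≈ 3.04e-06 day (4 s.f.).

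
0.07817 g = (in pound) 1 g = 0.001 kg, so 0.07817 g = 0.07817 * 0.001 = 7.817e-05 kg. 1 pound = 0.45359237 kg, so 7.817e-05 kg = 7.817e-05 / 0.45359237 = 0.00017233535 pound ≈ 0.0001723 pound (4 s.f.). Final answer: 0.0001723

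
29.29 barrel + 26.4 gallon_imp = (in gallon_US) 1 barrel = 0.15898729 m^3, so 29.29 barrel = 29.29 * 0.15898729 = 4.6567379 m^3. 1 gallon_imp = 0.00454609 m^3, so 26.4 gallon_imp = 26.4 * 0.00454609 = 0.12001678 m^3. Sum: 4.6567379 + 0.12001678 = 4.7767546 m^3. 1 gallon_US = 0.0037854118 m^3, so 4.7767546 m^3 = 4.7767546 / 0.0037854118 = 1261.8851 gallon_US ≈ 1262 gallon_US (4 s.f.). Final answer: 1262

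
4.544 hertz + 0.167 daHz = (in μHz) 4.544 hertz = 4.544 Hz. 1 daHz = 10 Hz, so 0.167 daHz = 0.167 * 10 = 1.67 Hz. Sum: 4.544 + 1.67 = 6.214 Hz. 1 μHz = 1e-06 Hz, so 6.214 Hz = 6.214 / 1e-06 = 6214000 μHz ≈ 6.214e+06 μHz (4 s.f.). Final answer: 6.214e+06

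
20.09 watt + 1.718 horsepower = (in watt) 20.09 watt = 20.09 W. 1 horsepower = 745.69987 W, so 1.718 horsepower = 1.718 * 745.69987 = 1281.1124 W. Sum: 20.09 + 1281.1124 = 1301.2024 W. 1301.2024 W = 1301.2024 watt ≈ 1301 watt (4 s.f.). Final answer: 1301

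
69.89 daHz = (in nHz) 6.989e+11. Check: 1 daHz = 10 Hz, so 69.89 daHz = 69.89 * 10 = 698.9 Hz. 1 nHz = 1e-09 Hz, so 698.9 Hz = 698.9 / 1e-09 = 6.989e+11 nHz.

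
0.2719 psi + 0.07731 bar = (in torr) 1 psi = 6894.7573 Pa, so 0.2719 psi = 0.2719 * 6894.7573 = 1874.6845 Pa. 1 bar = 100000 Pa, so 0.07731 bar = 0.07731 * 100000 = 7731 Pa. Sum: 1874.6845 + 7731 = 9605.6845 Pa. 1 torr = 133.32237 Pa, so 9605.6845 Pa = 9605.6845 / 133.32237 = 72.048559 torr ≈ 72.05 torr (4 s.f.). Final answer: 72.05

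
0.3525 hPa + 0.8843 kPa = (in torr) 1 hPa = 100 Pa, so 0.3525 hPa = 0.3525 * 100 = 35.25 Pa. 1 kPa = 1000 Pa, so 0.8843 kPa = 0.8843 * 1000 = 884.3 Pa. Sum: 35.25 + 884.3 = 919.55 Pa. 1 torr = 133.32237 Pa, so 919.55 Pa = 919.55 / 133.32237 = 6.8971922 torr ≈ 6.897 torr (4 s.f.). Final answer: 6.897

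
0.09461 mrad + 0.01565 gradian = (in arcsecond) 70.22. Check: 1 mrad = 0.001 rad, so 0.09461 mrad = 0.09461 * 0.001 = 9.461e-05 rad. 1 gradian = 0.015707963 rad, so 0.01565 gradian = 0.01565 * 0.015707963 = 0.00024582963 rad. Sum: 9.461e-05 + 0.00024582963 = 0.00034043963 rad. 1 arcsecond = 4.8481368e-06 rad, so 0.00034043963 rad = 0.00034043963 / 4.8481368e-06 = 70.220713 arcsecond ≈ 70.22 arcsecond (4 s.f.).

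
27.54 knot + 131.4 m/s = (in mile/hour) 325.6. Check: 1 knot = 0.51444444 m/s, so 27.54 knot = 27.54 * 0.51444444 = 14.1678 m/s. 131.4 m/s is already in m/s. Sum: 14.1678 + 131.4 = 145.5678 m/s. 1 mile/hour = 0.44704 m/s, so 145.5678 m/s = 145.5678 / 0.44704 = 325.62589 mile/hour ≈ 325.6 mile/hour (4 s.f.).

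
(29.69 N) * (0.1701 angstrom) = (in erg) 0.00505. Check: 29.69 N is already in N. 1 angstrom = 1e-10 m, so 0.1701 angstrom = 0.1701 * 1e-10 = 1.701e-11 m. Combine: 29.69 N * 1.701e-11 m = 5.050269e-10 J. 1 erg = 1e-07 J, so 5.050269e-10 J = 5.050269e-10 / 1e-07 = 0.005050269 erg ≈ 0.00505 erg (4 s.f.).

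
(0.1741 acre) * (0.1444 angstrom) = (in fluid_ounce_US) 1 acre = 4046.8564 m^2, so 0.1741 acre = 0.1741 * 4046.8564 = 704.5577 m^2. 1 angstrom = 1e-10 m, so 0.1444 angstrom = 0.1444 * 1e-10 = 1.444e-11 m. Combine: 704.5577 m^2 * 1.444e-11 m = 1.0173813e-08 m^3. 1 fluid_ounce_US = 2.957353e-05 m^3, so 1.0173813e-08 m^3 = 1.0173813e-08 / 2.957353e-05 = 0.00034401755 fluid_ounce_US ≈ 0.000344 fluid_ounce_US (4 s.f.). Final answer: 0.000344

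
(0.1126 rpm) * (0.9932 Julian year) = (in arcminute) 1.271e+09. Check: 1 rpm = 0.10471976 rad/s, so 0.1126 rpm = 0.1126 * 0.10471976 = 0.011791444 rad/s. 1 Julian year = 31557600 s, so 0.9932 Julian year = 0.9932 * 31557600 = 31343008 s. Combine: 0.011791444 rad/s * 31343008 s = 369579.34 rad. 1 arcminute = 0.00029088821 rad, so 369579.34 rad = 369579.34 / 0.00029088821 = 1.2705202e+09 arcminute ≈ 1.271e+09 arcminute (4 s.f.).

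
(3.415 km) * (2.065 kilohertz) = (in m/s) 7.052e+06. Check: 1 km = 1000 m, so 3.415 km = 3.415 * 1000 = 3415 m. 1 kilohertz = 1000 Hz, so 2.065 kilohertz = 2.065 * 1000 = 2065 Hz. Combine: 3415 m * 2065 Hz = 7051975 m/s. Result: 7051975 m/s ≈ 7.052e+06 m/s (4 s.f.).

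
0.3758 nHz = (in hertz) 3.758e-10. Check: 1 nHz = 1e-09 Hz, so 0.3758 nHz = 0.3758 * 1e-09 = 3.758e-10 Hz. 3.758e-10 Hz = 3.758e-10 hertz.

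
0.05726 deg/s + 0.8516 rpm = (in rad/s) 1 deg/s = 0.017453293 rad/s, so 0.05726 deg/s = 0.05726 * 0.017453293 = 0.00099937553 rad/s. 1 rpm = 0.10471976 rad/s, so 0.8516 rpm = 0.8516 * 0.10471976 = 0.089179343 rad/s. Sum: 0.00099937553 + 0.089179343 = 0.090178719 rad/s. Result: 0.090178719 rad/s ≈ 0.09018 rad/s (4 s.f.). Final answer: 0.09018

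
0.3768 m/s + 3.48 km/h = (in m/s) 0.3768 m/s is already in m/s. 1 km/h = 0.27777778 m/s, so 3.48 km/h = 3.48 * 0.27777778 = 0.96666667 m/s. Sum: 0.3768 + 0.96666667 = 1.3434667 m/s. Result: 1.3434667 m/s ≈ 1.343 m/s (4 s.f.). Final answer: 1.343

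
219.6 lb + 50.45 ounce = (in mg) 1.01e+08. Check: 1 lb = 0.45359237 kg, so 219.6 lb = 219.6 * 0.45359237 = 99.608884 kg. 1 ounce = 0.028349523 kg, so 50.45 ounce = 50.45 * 0.028349523 = 1.4302334 kg. Sum: 99.608884 + 1.4302334 = 101.03912 kg. 1 mg = 1e-06 kg, so 101.03912 kg = 101.03912 / 1e-06 = 1.0103912e+08 mg ≈ 1.01e+08 mg (4 s.f.).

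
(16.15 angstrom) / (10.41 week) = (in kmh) 9.234e-16. Check: 1 angstrom = 1e-10 m, so 16.15 angstrom = 16.15 * 1e-10 = 1.615e-09 m. 1 week = 604800 s, so 10.41 week = 10.41 * 604800 = 6295968 s. Combine: 1.615e-09 m / 6295968 s = 2.5651337e-16 m/s. 1 kmh = 0.27777778 m/s, so 2.5651337e-16 m/s = 2.5651337e-16 / 0.27777778 = 9.2344815e-16 kmh ≈ 9.234e-16 kmh (4 s.f.).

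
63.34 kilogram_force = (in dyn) 1 kilogram_force = 9.80665 N, so 63.34 kilogram_force = 63.34 * 9.80665 = 621.15321 N. 1 dyn = 1e-05 N, so 621.15321 N = 621.15321 / 1e-05 = 62115321 dyn ≈ 6.212e+07 dyn (4 s.f.). Final answer: 6.212e+07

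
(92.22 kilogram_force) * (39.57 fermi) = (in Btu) 1 kilogram_force = 9.80665 N, so 92.22 kilogram_force = 92.22 * 9.80665 = 904.36926 N. 1 fermi = 1e-15 m, so 39.57 fermi = 39.57 * 1e-15 = 3.957e-14 m. Combine: 904.36926 N * 3.957e-14 m = 3.5785892e-11 J. 1 Btu = 1055.0559 J, so 3.5785892e-11 J = 3.5785892e-11 / 1055.0559 = 3.3918481e-14 Btu ≈ 3.392e-14 Btu (4 s.f.). Final answer: 3.392e-14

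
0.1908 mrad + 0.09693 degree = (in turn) 1 mrad = 0.001 rad, so 0.1908 mrad = 0.1908 * 0.001 = 0.0001908 rad. 1 degree = 0.017453293 rad, so 0.09693 degree = 0.09693 * 0.017453293 = 0.0016917476 rad. Sum: 0.0001908 + 0.0016917476 = 0.0018825476 rad. 1 turn = 6.2831853 rad, so 0.0018825476 rad = 0.0018825476 / 6.2831853 = 0.00029961676 turn ≈ 0.0002996 turn (4 s.f.). Final answer: 0.0002996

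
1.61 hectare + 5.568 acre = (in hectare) 3.863. Check: 1 hectare = 10000 m^2, so 1.61 hectare = 1.61 * 10000 = 16100 m^2. 1 acre = 4046.8564 m^2, so 5.568 acre = 5.568 * 4046.8564 = 22532.897 m^2. Sum: 16100 + 22532.897 = 38632.897 m^2. 1 hectare = 10000 m^2, so 38632.897 m^2 = 38632.897 / 10000 = 3.8632897 hectare ≈ 3.863 hectare (4 s.f.).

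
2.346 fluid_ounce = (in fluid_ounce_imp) 1 fluid_ounce = 2.957353e-05 m^3, so 2.346 fluid_ounce = 2.346 * 2.957353e-05 = 6.93795e-05 m^3. 1 fluid_ounce_imp = 2.8413063e-05 m^3, so 6.93795e-05 m^3 = 6.93795e-05 / 2.8413063e-05 = 2.441817 fluid_ounce_imp ≈ 2.442 fluid_ounce_imp (4 s.f.). Final answer: 2.442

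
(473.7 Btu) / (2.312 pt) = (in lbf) 1 Btu = 1055.0559 J, so 473.7 Btu = 473.7 * 1055.0559 = 499779.96 J. 1 pt = 0.00035277778 m, so 2.312 pt = 2.312 * 0.00035277778 = 0.00081562222 m. Combine: 499779.96 J / 0.00081562222 m = 6.1275912e+08 N. 1 lbf = 4.4482216 N, so 6.1275912e+08 N = 6.1275912e+08 / 4.4482216 = 1.3775373e+08 lbf ≈ 1.378e+08 lbf (4 s.f.). Final answer: 1.378e+08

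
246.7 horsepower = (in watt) 1.84e+05. Check: 1 horsepower = 745.69987 W, so 246.7 horsepower = 246.7 * 745.69987 = 183964.16 W. 183964.16 W = 183964.16 watt ≈ 1.84e+05 watt (4 s.f.).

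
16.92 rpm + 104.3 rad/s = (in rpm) 1 rpm = 0.10471976 rad/s, so 16.92 rpm = 16.92 * 0.10471976 = 1.7718583 rad/s. 104.3 rad/s is already in rad/s. Sum: 1.7718583 + 104.3 = 106.07186 rad/s. 1 rpm = 0.10471976 rad/s, so 106.07186 rad/s = 106.07186 / 0.10471976 = 1012.9116 rpm ≈ 1013 rpm (4 s.f.). Final answer: 1013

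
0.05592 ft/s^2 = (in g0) 1 ft/s^2 = 0.3048 m/s^2, so 0.05592 ft/s^2 = 0.05592 * 0.3048 = 0.017044416 m/s^2. 1 g0 = 9.80665 m/s^2, so 0.017044416 m/s^2 = 0.017044416 / 9.80665 = 0.0017380467 g0 ≈ 0.001738 g0 (4 s.f.). Final answer: 0.001738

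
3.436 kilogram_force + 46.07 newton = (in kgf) 1 kilogram_force = 9.80665 N, so 3.436 kilogram_force = 3.436 * 9.80665 = 33.695649 N. 46.07 newton = 46.07 N. Sum: 33.695649 + 46.07 = 79.765649 N. 1 kgf = 9.80665 N, so 79.765649 N = 79.765649 / 9.80665 = 8.1338326 kgf ≈ 8.134 kgf (4 s.f.). Final answer: 8.134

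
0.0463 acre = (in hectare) 0.01874. Check: 1 acre = 4046.8564 m^2, so 0.0463 acre = 0.0463 * 4046.8564 = 187.36945 m^2. 1 hectare = 10000 m^2, so 187.36945 m^2 = 187.36945 / 10000 = 0.018736945 hectare ≈ 0.01874 hectare (4 s.f.).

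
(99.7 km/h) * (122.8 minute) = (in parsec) 1 km/h = 0.27777778 m/s, so 99.7 km/h = 99.7 * 0.27777778 = 27.694444 m/s. 1 minute = 60 s, so 122.8 minute = 122.8 * 60 = 7368 s. Combine: 27.694444 m/s * 7368 s = 204052.67 m. 1 parsec = 3.0856776e+16 m, so 204052.67 m = 204052.67 / 3.0856776e+16 = 6.6128966e-12 parsec ≈ 6.613e-12 parsec (4 s.f.). Final answer: 6.613e-12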